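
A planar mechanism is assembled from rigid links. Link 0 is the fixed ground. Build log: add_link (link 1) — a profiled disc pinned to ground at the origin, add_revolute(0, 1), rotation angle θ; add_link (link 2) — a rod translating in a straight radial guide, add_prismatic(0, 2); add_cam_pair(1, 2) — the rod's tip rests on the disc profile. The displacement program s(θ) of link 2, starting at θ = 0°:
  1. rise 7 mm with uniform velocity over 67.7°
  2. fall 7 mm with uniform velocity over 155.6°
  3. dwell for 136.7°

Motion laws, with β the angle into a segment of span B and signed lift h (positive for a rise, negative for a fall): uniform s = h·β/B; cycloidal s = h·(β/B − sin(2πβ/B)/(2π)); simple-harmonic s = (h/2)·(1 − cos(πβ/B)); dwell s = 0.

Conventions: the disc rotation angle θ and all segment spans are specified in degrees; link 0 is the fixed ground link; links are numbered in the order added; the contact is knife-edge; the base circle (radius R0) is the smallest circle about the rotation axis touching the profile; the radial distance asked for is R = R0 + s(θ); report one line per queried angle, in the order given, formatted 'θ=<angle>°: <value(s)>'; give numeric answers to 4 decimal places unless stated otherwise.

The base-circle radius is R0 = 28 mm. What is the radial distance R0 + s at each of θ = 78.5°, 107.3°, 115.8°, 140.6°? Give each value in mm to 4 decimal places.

seg 1 [0°–67.7°] uniform, h=7: full span → s += 7 → s = 7.0000
seg 2 [67.7°–223.3°] uniform, h=-7: θ=78.5° here. β=10.8, B=155.6. -7·10.8/155.6 = -0.4859 → s = 6.5141
seg 2 [67.7°–223.3°] uniform, h=-7: θ=107.3° here. β=39.6, B=155.6. -7·39.6/155.6 = -1.7815 → s = 5.2185
seg 2 [67.7°–223.3°] uniform, h=-7: θ=115.8° here. β=48.1, B=155.6. -7·48.1/155.6 = -2.1639 → s = 4.8361
seg 2 [67.7°–223.3°] uniform, h=-7: θ=140.6° here. β=72.9, B=155.6. -7·72.9/155.6 = -3.2796 → s = 3.7204
θ=78.5°: R = R0 + s = 28 + 6.5141 = 34.5141
θ=107.3°: R = R0 + s = 28 + 5.2185 = 33.2185
θ=115.8°: R = R0 + s = 28 + 4.8361 = 32.8361
θ=140.6°: R = R0 + s = 28 + 3.7204 = 31.7204

θ=78.5°: 34.5141
θ=107.3°: 33.2185
θ=115.8°: 32.8361
θ=140.6°: 31.7204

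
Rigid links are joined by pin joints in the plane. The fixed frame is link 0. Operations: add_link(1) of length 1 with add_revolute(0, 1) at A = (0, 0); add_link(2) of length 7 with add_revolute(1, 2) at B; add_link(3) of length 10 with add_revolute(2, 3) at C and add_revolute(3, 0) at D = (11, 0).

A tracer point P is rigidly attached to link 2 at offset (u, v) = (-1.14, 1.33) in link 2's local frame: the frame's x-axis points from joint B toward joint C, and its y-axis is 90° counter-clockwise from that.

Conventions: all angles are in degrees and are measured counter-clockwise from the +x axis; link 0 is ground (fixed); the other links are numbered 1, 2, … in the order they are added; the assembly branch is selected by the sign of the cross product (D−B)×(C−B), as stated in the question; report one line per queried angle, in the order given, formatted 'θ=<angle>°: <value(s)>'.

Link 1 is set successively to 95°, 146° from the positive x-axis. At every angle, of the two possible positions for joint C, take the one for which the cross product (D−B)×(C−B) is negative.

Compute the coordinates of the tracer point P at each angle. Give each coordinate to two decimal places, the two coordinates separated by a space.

A=(0,0), D=(11.00,0)
θ=95°: B = A + 1.00·(cos95°, sin95°) = (-0.0872, 0.9962)
θ=95°: |BD| = 11.1318
θ=95°: circle(B,7.00) ∩ circle(D,10.00): a=3.2752, h=6.1865
θ=95°:   candidates: C₊=(3.7285,6.8648) cross=68.867; C₋=(2.6212,-5.4586) cross=-68.867
θ=95°:   branch - wants cross < 0 → take C=(2.6212,-5.4586) (cross=-68.867)
θ=95°: ex = (C−B)/|BC| = (0.3869,-0.9221); ey = (0.9221,0.3869)
θ=95°: P = B + -1.14·ex + 1.33·ey = (0.6982,2.5620)
θ=146°: B = A + 1.00·(cos146°, sin146°) = (-0.8290, 0.5592)
θ=146°: |BD| = 11.8422
θ=146°: circle(B,7.00) ∩ circle(D,10.00): a=3.7678, h=5.8995
θ=146°:   candidates: C₊=(3.2131,6.2741) cross=69.863; C₋=(2.6560,-5.5116) cross=-69.863
θ=146°:   branch - wants cross < 0 → take C=(2.6560,-5.5116) (cross=-69.863)
θ=146°: ex = (C−B)/|BC| = (0.4979,-0.8673); ey = (0.8673,0.4979)
θ=146°: P = B + -1.14·ex + 1.33·ey = (-0.2432,2.2100)

θ=95°: 0.70 2.56
θ=146°: -0.24 2.21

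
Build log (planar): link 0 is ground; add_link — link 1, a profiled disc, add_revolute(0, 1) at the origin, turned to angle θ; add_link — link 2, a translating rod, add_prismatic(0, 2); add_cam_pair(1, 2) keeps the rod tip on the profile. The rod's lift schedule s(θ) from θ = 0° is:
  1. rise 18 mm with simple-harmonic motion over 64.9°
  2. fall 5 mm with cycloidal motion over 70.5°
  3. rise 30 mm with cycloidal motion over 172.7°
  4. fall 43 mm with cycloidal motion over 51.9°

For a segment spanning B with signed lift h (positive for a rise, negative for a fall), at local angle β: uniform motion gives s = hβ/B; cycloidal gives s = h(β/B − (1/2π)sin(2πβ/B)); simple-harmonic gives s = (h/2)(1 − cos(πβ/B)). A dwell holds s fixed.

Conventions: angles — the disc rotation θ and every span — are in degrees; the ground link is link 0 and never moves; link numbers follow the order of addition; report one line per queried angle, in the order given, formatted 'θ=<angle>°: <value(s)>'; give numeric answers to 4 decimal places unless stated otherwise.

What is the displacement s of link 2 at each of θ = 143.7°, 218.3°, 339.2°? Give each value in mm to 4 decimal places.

seg 1 [0°–64.9°] simple-harmonic, h=18: full span → s += 18 → s = 18.0000
seg 2 [64.9°–135.4°] cycloidal, h=-5: full span → s += -5 → s = 13.0000
seg 3 [135.4°–308.1°] cycloidal, h=30: θ=143.7° here. β=8.3, B=172.7. 30·(0.0481 − sin(2π·0.0481)/(2π)) = 0.0218 → s = 13.0218
seg 3 [135.4°–308.1°] cycloidal, h=30: θ=218.3° here. β=82.9, B=172.7. 30·(0.4800 − sin(2π·0.4800)/(2π)) = 13.8030 → s = 26.8030
seg 3 [135.4°–308.1°] cycloidal, h=30: full span → s += 30 → s = 43.0000
seg 4 [308.1°–360°] cycloidal, h=-43: θ=339.2° here. β=31.1, B=51.9. -43·(0.5992 − sin(2π·0.5992)/(2π)) = -29.7626 → s = 13.2374

θ=143.7°: 13.0218
θ=218.3°: 26.8030
θ=339.2°: 13.2374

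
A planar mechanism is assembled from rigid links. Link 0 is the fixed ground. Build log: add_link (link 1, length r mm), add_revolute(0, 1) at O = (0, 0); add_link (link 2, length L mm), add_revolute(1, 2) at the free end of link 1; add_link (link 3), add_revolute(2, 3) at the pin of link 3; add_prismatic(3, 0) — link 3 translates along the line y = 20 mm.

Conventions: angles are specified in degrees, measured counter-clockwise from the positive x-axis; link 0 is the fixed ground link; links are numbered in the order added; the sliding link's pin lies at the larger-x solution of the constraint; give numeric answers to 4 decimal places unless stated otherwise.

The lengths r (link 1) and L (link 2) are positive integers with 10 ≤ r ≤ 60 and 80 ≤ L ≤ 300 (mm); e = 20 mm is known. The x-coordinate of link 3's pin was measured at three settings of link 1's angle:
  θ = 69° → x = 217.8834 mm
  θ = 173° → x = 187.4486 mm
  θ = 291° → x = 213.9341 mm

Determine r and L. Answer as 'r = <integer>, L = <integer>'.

constraint per measurement: (x − r cos θ)² + (r sin θ − e)² = L²
subtracting the θ₁ and θ₂ equations cancels the r² and L² terms:
r = (x₁² − x₂²) / (2[(x₁cos θ₁ + e sin θ₁) − (x₂cos θ₂ + e sin θ₂)]) = 22.0000 → r = 22
L² = (x₁ − r cos θ₁)² + (r sin θ₁ − e)² = 44099.9984 → L = 210.0000 → L = 210
check at θ₃=291°: x = 213.9341 (printed 213.9341) ✓

r = 22, L = 210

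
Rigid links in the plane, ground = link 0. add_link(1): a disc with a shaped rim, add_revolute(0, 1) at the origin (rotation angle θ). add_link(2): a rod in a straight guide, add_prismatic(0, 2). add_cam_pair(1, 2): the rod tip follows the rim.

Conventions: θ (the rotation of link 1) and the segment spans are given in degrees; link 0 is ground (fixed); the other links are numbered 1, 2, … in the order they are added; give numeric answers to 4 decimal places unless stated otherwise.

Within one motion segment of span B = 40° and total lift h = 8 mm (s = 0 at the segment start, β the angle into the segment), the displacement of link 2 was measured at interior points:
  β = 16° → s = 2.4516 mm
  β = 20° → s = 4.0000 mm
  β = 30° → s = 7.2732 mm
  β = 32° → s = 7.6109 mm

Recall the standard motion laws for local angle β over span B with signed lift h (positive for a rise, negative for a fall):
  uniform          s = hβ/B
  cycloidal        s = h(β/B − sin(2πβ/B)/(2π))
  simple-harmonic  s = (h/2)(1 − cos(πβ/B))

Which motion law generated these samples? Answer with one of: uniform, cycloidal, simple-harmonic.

candidates at β/B = r: uniform s = h·r (linear in β); cycloidal s = h·(r − sin(2πr)/(2π)); simple-harmonic s = (h/2)(1 − cos(πr))
β=16°: printed 2.4516 | uniform 3.2000, cycloidal 2.4516, simple-harmonic 2.7639
β=20°: printed 4.0000 | uniform 4.0000, cycloidal 4.0000, simple-harmonic 4.0000
β=30°: printed 7.2732 | uniform 6.0000, cycloidal 7.2732, simple-harmonic 6.8284
β=32°: printed 7.6109 | uniform 6.4000, cycloidal 7.6109, simple-harmonic 7.2361
only one law matches every sample → cycloidal

cycloidal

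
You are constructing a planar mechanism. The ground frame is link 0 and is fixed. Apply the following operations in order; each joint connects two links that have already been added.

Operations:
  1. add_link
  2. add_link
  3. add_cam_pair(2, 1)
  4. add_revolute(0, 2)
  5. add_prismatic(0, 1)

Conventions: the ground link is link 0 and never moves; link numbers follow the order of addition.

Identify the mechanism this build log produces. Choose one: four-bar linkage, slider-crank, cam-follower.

links: 3 (incl. ground); joints: 1 revolute, 1 prismatic, 1 higher (cam) pair, forming one closed loop
3 links, revolute + prismatic + higher pair in one loop → cam-follower

cam-follower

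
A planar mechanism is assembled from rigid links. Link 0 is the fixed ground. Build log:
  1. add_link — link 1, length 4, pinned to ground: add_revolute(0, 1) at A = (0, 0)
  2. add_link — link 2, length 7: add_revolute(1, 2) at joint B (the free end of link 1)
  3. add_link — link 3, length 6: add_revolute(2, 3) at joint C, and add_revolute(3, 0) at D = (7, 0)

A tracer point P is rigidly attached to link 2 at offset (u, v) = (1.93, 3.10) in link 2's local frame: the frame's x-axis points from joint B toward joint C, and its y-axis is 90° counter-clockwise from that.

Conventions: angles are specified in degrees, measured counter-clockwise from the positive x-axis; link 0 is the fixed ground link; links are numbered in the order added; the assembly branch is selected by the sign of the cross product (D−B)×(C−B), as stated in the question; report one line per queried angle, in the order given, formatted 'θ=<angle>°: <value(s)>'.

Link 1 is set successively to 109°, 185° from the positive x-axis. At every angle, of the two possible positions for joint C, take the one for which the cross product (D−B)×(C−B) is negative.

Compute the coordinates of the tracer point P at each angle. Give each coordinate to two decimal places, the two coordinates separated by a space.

A=(0,0), D=(7.00,0)
θ=109°: B = A + 4.00·(cos109°, sin109°) = (-1.3023, 3.7821)
θ=109°: |BD| = 9.1231
θ=109°: circle(B,7.00) ∩ circle(D,6.00): a=5.2740, h=4.6027
θ=109°:   candidates: C₊=(5.4053,5.7842) cross=41.991; C₋=(1.5892,-2.5928) cross=-41.991
θ=109°:   branch - wants cross < 0 → take C=(1.5892,-2.5928) (cross=-41.991)
θ=109°: ex = (C−B)/|BC| = (0.4131,-0.9107); ey = (0.9107,0.4131)
θ=109°: P = B + 1.93·ex + 3.10·ey = (2.3181,3.3049)
θ=185°: B = A + 4.00·(cos185°, sin185°) = (-3.9848, -0.3486)
θ=185°: |BD| = 10.9903
θ=185°: circle(B,7.00) ∩ circle(D,6.00): a=6.0866, h=3.4574
θ=185°:   candidates: C₊=(1.9891,3.3001) cross=37.998; C₋=(2.2084,-3.6112) cross=-37.998
θ=185°:   branch - wants cross < 0 → take C=(2.2084,-3.6112) (cross=-37.998)
θ=185°: ex = (C−B)/|BC| = (0.8847,-0.4661); ey = (0.4661,0.8847)
θ=185°: P = B + 1.93·ex + 3.10·ey = (-0.8324,1.4945)

θ=109°: 2.32 3.30
θ=185°: -0.83 1.49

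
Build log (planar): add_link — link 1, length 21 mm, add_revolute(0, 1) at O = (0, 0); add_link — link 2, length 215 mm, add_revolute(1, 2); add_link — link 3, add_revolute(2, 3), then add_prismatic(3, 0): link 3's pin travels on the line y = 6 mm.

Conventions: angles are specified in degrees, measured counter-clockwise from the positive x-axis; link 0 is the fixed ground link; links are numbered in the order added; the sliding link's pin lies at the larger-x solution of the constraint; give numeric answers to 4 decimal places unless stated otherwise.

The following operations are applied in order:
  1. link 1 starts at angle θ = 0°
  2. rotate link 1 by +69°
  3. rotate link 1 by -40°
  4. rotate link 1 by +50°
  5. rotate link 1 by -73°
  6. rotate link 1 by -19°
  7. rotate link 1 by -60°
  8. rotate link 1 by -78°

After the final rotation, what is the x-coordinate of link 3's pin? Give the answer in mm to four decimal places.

geometry: r = 21 mm, L = 215 mm, e = 6 mm; θ starts at 0°
rotate link 1 by +69°: θ ← 0° +69° = 69°
rotate link 1 by -40°: θ ← 69° -40° = 29°
rotate link 1 by +50°: θ ← 29° +50° = 79°
rotate link 1 by -73°: θ ← 79° -73° = 6°
rotate link 1 by -19°: θ ← 6° -19° = -13°
rotate link 1 by -60°: θ ← -13° -60° = -73°
rotate link 1 by -78°: θ ← -73° -78° = -151°
crank pin P = (r cos θ, r sin θ) = (-18.367014, -10.181002)
h = r sin θ − e = -10.181002 − 6 = -16.181002
x = r cos θ + √(L² − h²) = -18.367014 + 214.390240 = 196.023227

196.0232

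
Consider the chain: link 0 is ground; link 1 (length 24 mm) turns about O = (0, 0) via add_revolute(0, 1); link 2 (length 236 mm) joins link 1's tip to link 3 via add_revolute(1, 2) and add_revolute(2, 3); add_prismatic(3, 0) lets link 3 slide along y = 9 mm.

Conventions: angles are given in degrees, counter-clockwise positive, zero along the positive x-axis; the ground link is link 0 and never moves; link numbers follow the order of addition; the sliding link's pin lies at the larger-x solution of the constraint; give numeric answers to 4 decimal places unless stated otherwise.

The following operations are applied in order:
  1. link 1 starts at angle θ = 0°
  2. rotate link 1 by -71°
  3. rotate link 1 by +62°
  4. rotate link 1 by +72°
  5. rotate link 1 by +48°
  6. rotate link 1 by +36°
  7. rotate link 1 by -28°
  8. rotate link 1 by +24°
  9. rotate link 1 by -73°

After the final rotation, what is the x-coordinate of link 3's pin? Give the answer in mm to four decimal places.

geometry: r = 24 mm, L = 236 mm, e = 9 mm; θ starts at 0°
rotate link 1 by -71°: θ ← 0° -71° = -71°
rotate link 1 by +62°: θ ← -71° +62° = -9°
rotate link 1 by +72°: θ ← -9° +72° = 63°
rotate link 1 by +48°: θ ← 63° +48° = 111°
rotate link 1 by +36°: θ ← 111° +36° = 147°
rotate link 1 by -28°: θ ← 147° -28° = 119°
rotate link 1 by +24°: θ ← 119° +24° = 143°
rotate link 1 by -73°: θ ← 143° -73° = 70°
crank pin P = (r cos θ, r sin θ) = (8.208483, 22.552623)
h = r sin θ − e = 22.552623 − 9 = 13.552623
x = r cos θ + √(L² − h²) = 8.208483 + 235.610540 = 243.819023

243.8190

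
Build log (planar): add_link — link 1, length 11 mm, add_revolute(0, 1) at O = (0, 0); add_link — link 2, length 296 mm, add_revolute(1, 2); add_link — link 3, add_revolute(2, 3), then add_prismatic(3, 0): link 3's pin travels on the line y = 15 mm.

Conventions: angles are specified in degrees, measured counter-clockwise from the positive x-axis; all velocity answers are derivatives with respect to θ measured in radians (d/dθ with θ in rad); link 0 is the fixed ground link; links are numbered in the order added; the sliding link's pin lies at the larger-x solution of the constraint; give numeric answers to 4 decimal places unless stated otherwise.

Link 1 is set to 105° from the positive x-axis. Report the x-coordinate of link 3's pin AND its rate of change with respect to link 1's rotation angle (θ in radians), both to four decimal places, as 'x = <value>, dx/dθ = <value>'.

geometry: r = 11 mm, L = 296 mm, e = 15 mm
crank pin P = (r cos θ, r sin θ) = (-2.847009, 10.625184)
h = r sin θ − e = 10.625184 − 15 = -4.374816
x = r cos θ + √(L² − h²) = -2.847009 + 295.967669 = 293.120659
dx/dθ = −r sin θ − h·r cos θ/√(L² − h²) (θ in radians; h = -4.374816) = -10.667267

x = 293.1207, dx/dθ = -10.6673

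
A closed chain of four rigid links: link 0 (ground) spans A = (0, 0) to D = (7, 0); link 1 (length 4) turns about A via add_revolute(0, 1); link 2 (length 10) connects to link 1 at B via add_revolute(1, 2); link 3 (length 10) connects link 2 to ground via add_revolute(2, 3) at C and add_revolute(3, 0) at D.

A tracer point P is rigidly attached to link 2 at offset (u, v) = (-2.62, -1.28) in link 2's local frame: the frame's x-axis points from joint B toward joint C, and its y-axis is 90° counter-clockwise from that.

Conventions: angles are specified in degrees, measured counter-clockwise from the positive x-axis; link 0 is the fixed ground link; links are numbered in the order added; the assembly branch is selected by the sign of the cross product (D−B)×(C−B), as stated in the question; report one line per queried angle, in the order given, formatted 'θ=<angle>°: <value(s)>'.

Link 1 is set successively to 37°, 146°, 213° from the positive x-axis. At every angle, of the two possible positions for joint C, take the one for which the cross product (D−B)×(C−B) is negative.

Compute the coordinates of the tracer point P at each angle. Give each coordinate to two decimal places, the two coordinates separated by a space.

A=(0,0), D=(7.00,0)
θ=37°: B = A + 4.00·(cos37°, sin37°) = (3.1945, 2.4073)
θ=37°: |BD| = 4.5029
θ=37°: circle(B,10.00) ∩ circle(D,10.00): a=2.2515, h=9.7432
θ=37°:   candidates: C₊=(10.3060,9.4377) cross=43.873; C₋=(-0.1115,-7.0305) cross=-43.873
θ=37°:   branch - wants cross < 0 → take C=(-0.1115,-7.0305) (cross=-43.873)
θ=37°: ex = (C−B)/|BC| = (-0.3306,-0.9438); ey = (0.9438,-0.3306)
θ=37°: P = B + -2.62·ex + -1.28·ey = (2.8527,5.3031)
θ=146°: B = A + 4.00·(cos146°, sin146°) = (-3.3162, 2.2368)
θ=146°: |BD| = 10.5559
θ=146°: circle(B,10.00) ∩ circle(D,10.00): a=5.2779, h=8.4937
θ=146°:   candidates: C₊=(3.6417,9.4192) cross=89.659; C₋=(0.0421,-7.1825) cross=-89.659
θ=146°:   branch - wants cross < 0 → take C=(0.0421,-7.1825) (cross=-89.659)
θ=146°: ex = (C−B)/|BC| = (0.3358,-0.9419); ey = (0.9419,0.3358)
θ=146°: P = B + -2.62·ex + -1.28·ey = (-5.4017,4.2748)
θ=213°: B = A + 4.00·(cos213°, sin213°) = (-3.3547, -2.1786)
θ=213°: |BD| = 10.5814
θ=213°: circle(B,10.00) ∩ circle(D,10.00): a=5.2907, h=8.4858
θ=213°:   candidates: C₊=(0.0756,7.2147) cross=89.791; C₋=(3.5698,-9.3933) cross=-89.791
θ=213°:   branch - wants cross < 0 → take C=(3.5698,-9.3933) (cross=-89.791)
θ=213°: ex = (C−B)/|BC| = (0.6924,-0.7215); ey = (0.7215,0.6924)
θ=213°: P = B + -2.62·ex + -1.28·ey = (-6.0924,-1.1746)

θ=37°: 2.85 5.30
θ=146°: -5.40 4.27
θ=213°: -6.09 -1.17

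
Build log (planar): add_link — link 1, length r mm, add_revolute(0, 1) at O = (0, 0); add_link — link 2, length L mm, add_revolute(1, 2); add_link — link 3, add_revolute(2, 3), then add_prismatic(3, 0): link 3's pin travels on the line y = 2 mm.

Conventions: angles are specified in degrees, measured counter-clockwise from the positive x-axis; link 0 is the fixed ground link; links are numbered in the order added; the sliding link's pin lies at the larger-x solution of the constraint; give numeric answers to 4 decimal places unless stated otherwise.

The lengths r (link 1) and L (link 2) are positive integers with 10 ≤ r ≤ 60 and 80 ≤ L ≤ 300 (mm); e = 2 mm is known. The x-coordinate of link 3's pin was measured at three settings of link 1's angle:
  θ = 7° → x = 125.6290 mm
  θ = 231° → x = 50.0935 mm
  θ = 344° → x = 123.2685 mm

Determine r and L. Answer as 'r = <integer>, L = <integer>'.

constraint per measurement: (x − r cos θ)² + (r sin θ − e)² = L²
subtracting the θ₁ and θ₂ equations cancels the r² and L² terms:
r = (x₁² − x₂²) / (2[(x₁cos θ₁ + e sin θ₁) − (x₂cos θ₂ + e sin θ₂)]) = 42.0000 → r = 42
L² = (x₁ − r cos θ₁)² + (r sin θ₁ − e)² = 7055.9948 → L = 84.0000 → L = 84
check at θ₃=344°: x = 123.2685 (printed 123.2685) ✓

r = 42, L = 84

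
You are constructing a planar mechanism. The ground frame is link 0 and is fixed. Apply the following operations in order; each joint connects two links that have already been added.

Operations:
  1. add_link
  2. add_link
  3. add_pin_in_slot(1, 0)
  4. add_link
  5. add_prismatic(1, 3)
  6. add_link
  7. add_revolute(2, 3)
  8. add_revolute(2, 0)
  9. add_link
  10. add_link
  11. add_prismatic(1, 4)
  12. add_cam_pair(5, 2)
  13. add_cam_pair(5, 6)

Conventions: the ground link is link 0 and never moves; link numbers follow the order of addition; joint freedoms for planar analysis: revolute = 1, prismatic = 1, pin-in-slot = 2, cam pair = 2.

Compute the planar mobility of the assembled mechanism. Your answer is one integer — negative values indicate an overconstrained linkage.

ground; <1,0,0>
#1 <2,0,0>
#2 <3,0,0>
PS:1↔0 J2 <3,0,1>
#3 <4,0,1>
P:1↔3 J1 <4,1,1>
#4 <5,1,1>
R:2↔3 J1 <5,2,1>
R:2↔0 J1 <5,3,1>
#5 <6,3,1>
#6 <7,3,1>
P:1↔4 J1 <7,4,1>
C:5↔2 J2 <7,4,2>
C:5↔6 J2 <7,4,3>
3×6 − 2×4 − 1×3 = 7

M = 7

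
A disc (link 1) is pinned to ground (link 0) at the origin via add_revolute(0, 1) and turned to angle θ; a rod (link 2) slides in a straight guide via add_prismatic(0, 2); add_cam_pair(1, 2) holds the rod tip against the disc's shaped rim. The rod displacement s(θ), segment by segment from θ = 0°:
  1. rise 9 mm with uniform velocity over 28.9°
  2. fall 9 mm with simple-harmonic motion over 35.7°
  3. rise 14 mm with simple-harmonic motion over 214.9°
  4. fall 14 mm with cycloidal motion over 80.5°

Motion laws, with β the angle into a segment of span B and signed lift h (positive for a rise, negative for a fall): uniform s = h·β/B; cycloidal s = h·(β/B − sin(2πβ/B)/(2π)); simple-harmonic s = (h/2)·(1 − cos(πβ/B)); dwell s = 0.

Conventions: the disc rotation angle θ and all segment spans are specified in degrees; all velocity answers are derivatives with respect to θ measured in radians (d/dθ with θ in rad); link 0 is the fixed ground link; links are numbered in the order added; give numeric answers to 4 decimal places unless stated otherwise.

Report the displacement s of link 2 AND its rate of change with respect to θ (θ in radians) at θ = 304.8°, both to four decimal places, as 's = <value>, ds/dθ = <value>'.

segment 1 (0° to 28.9°, uniform, h = 9) is passed completely: s = 0.0000 + (9) = 9.0000
segment 2 (28.9° to 64.6°, simple-harmonic, h = -9) is passed completely: s = 9.0000 + (-9) = 0.0000
segment 3 (64.6° to 279.5°, simple-harmonic, h = 14) is passed completely: s = 0.0000 + (14) = 14.0000
θ = 304.8° falls in segment 4 (279.5° to 360°, cycloidal, h = -14): β = 304.8 − 279.5 = 25.3°, B = 80.5°; Δs = -14·(0.3143 − sin(2π·0.3143)/(2π)) = -2.3511; s = 14.0000 − 2.3511 = 11.6489
velocity in seg [279.5°–360°] (cycloidal), θ in radians: β = 25.3° = 0.4416 rad, B = 80.5° = 1.4050 rad; ds/dθ = (h/B)(1 − cos(2πβ/B)) = ((-14)/1.4050)(1 − cos(2π·0.3143)) = -13.880775 mm/rad

s = 11.6489, ds/dθ = -13.8808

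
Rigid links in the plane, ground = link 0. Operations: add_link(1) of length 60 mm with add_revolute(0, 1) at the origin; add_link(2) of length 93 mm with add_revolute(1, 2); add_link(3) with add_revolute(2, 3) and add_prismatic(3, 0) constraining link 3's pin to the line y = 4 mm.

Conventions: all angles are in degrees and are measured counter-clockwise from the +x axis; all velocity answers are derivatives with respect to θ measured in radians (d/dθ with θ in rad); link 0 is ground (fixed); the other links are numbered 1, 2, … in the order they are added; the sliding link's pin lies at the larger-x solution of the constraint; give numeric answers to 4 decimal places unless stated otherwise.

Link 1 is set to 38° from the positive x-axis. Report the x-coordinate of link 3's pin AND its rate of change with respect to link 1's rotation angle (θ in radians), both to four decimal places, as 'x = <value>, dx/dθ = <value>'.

geometry: r = 60 mm, L = 93 mm, e = 4 mm
crank pin P = (r cos θ, r sin θ) = (47.280645, 36.939689)
h = r sin θ − e = 36.939689 − 4 = 32.939689
x = r cos θ + √(L² − h²) = 47.280645 + 86.971127 = 134.251772
dx/dθ = −r sin θ − h·r cos θ/√(L² − h²) (θ in radians; h = 32.939689) = -54.846893

x = 134.2518, dx/dθ = -54.8469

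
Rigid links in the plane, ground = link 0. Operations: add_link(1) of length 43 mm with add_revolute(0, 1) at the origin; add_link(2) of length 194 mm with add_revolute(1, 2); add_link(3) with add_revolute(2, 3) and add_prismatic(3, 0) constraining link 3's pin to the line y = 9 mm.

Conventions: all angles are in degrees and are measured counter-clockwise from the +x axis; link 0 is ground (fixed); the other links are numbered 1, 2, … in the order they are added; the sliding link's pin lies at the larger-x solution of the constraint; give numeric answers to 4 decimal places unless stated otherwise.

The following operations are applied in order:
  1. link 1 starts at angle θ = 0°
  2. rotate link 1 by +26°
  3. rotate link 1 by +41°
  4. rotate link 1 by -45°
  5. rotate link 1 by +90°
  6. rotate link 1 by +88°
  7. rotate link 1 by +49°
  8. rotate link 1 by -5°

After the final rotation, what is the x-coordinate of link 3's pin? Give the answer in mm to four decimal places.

geometry: r = 43 mm, L = 194 mm, e = 9 mm; θ starts at 0°
rotate link 1 by +26°: θ ← 0° +26° = 26°
rotate link 1 by +41°: θ ← 26° +41° = 67°
rotate link 1 by -45°: θ ← 67° -45° = 22°
rotate link 1 by +90°: θ ← 22° +90° = 112°
rotate link 1 by +88°: θ ← 112° +88° = 200°
rotate link 1 by +49°: θ ← 200° +49° = 249°
rotate link 1 by -5°: θ ← 249° -5° = 244°
crank pin P = (r cos θ, r sin θ) = (-18.849959, -38.648144)
h = r sin θ − e = -38.648144 − 9 = -47.648144
x = r cos θ + √(L² − h²) = -18.849959 + 188.057583 = 169.207623

169.2076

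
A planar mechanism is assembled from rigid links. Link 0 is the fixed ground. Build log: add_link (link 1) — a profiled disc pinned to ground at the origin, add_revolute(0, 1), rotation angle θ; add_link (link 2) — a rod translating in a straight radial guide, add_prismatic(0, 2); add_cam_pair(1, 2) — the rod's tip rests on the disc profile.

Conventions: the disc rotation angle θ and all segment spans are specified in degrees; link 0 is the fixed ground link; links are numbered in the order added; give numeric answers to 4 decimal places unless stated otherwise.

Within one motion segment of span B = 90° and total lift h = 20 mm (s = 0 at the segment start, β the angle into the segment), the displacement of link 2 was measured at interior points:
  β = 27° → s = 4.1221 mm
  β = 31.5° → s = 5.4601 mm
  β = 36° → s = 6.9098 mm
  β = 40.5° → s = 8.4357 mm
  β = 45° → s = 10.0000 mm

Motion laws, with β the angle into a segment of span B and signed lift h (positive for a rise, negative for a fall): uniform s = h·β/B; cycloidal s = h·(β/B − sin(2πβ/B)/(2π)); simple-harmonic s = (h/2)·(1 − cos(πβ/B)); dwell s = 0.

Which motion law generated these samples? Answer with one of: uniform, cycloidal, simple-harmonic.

candidates at β/B = r: uniform s = h·r (linear in β); cycloidal s = h·(r − sin(2πr)/(2π)); simple-harmonic s = (h/2)(1 − cos(πr))
β=27°: printed 4.1221 | uniform 6.0000, cycloidal 2.9727, simple-harmonic 4.1221
β=31.5°: printed 5.4601 | uniform 7.0000, cycloidal 4.4248, simple-harmonic 5.4601
β=36°: printed 6.9098 | uniform 8.0000, cycloidal 6.1290, simple-harmonic 6.9098
β=40.5°: printed 8.4357 | uniform 9.0000, cycloidal 8.0164, simple-harmonic 8.4357
β=45°: printed 10.0000 | uniform 10.0000, cycloidal 10.0000, simple-harmonic 10.0000
only one law matches every sample → simple-harmonic

simple-harmonic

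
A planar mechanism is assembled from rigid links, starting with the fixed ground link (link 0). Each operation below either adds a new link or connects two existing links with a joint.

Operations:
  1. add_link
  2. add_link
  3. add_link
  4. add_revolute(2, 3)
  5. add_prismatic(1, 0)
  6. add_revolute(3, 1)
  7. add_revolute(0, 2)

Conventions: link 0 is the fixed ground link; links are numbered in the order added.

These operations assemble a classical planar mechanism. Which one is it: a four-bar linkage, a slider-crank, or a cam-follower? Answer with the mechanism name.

links: 4 (incl. ground); joints: 3 revolute, 1 prismatic, 0 higher (cam) pair, forming one closed loop
4 links, 3 revolutes + 1 prismatic in one loop → slider-crank

slider-crank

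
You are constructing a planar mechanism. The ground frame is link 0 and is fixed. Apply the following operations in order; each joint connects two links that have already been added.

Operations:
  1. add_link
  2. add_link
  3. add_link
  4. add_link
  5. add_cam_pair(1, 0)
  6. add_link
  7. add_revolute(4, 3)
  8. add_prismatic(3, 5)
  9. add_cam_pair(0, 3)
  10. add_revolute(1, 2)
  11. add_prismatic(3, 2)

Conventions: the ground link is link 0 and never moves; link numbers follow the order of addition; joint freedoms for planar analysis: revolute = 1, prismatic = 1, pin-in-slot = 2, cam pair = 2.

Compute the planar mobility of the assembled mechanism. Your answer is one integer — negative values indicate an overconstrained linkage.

link 0 = ground. State L|J1|J2 = 1|0|0
+link1  2|0|0
+link2  3|0|0
+link3  4|0|0
+link4  5|0|0
C(1,0) f=2→J2  5|0|1
+link5  6|0|1
R(4,3) f=1→J1  6|1|1
P(3,5) f=1→J1  6|2|1
C(0,3) f=2→J2  6|2|2
R(1,2) f=1→J1  6|3|2
P(3,2) f=1→J1  6|4|2
M = 3(6−1)−2·4−2 = 15−8−2 = 5

M = 5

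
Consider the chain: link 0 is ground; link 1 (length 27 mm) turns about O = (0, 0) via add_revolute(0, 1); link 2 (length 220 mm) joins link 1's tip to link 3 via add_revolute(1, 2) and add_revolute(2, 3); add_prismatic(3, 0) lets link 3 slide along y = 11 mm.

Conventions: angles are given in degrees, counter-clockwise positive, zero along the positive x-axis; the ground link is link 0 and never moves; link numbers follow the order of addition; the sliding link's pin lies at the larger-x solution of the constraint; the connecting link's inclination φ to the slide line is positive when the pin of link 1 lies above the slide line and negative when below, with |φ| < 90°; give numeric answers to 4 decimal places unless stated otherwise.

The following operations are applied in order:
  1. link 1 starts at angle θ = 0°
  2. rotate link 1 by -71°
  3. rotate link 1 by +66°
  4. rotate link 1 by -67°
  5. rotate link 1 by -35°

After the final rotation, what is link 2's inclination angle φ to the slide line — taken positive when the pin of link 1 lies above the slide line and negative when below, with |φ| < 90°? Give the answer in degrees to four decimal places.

geometry: r = 27 mm, L = 220 mm, e = 11 mm; θ starts at 0°
rotate link 1 by -71°: θ ← 0° -71° = -71°
rotate link 1 by +66°: θ ← -71° +66° = -5°
rotate link 1 by -67°: θ ← -5° -67° = -72°
rotate link 1 by -35°: θ ← -72° -35° = -107°
h = r sin θ − e = -25.820228 − 11 = -36.820228
sin φ = h / L = -36.820228 / 220 = -0.16736467
φ = arcsin(-0.16736467) = -9.634631°

-9.6346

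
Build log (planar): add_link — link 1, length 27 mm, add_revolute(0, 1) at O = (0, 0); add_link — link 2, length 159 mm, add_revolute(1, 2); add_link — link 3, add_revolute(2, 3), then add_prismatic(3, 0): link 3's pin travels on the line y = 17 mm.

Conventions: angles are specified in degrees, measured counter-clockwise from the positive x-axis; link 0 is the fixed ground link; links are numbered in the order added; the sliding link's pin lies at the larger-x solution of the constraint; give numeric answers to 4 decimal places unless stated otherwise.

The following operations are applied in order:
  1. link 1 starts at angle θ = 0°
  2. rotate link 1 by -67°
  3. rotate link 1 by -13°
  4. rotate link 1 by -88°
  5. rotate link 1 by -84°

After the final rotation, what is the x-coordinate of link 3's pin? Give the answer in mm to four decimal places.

geometry: r = 27 mm, L = 159 mm, e = 17 mm; θ starts at 0°
rotate link 1 by -67°: θ ← 0° -67° = -67°
rotate link 1 by -13°: θ ← -67° -13° = -80°
rotate link 1 by -88°: θ ← -80° -88° = -168°
rotate link 1 by -84°: θ ← -168° -84° = -252°
crank pin P = (r cos θ, r sin θ) = (-8.343459, 25.678526)
h = r sin θ − e = 25.678526 − 17 = 8.678526
x = r cos θ + √(L² − h²) = -8.343459 + 158.762978 = 150.419519

150.4195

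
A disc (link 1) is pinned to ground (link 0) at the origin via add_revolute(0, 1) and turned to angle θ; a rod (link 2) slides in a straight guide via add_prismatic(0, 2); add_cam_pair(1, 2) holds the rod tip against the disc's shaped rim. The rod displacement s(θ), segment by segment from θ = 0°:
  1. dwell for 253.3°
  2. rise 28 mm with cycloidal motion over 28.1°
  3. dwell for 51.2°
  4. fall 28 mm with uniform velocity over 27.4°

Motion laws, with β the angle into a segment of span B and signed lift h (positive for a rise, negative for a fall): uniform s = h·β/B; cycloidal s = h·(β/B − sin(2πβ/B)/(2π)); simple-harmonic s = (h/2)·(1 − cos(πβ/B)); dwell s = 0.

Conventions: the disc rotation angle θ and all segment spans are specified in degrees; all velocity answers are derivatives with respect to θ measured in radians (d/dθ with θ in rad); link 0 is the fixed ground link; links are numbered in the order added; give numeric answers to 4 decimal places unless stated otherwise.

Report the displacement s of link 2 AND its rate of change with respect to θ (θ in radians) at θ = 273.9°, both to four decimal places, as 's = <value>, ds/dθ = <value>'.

segment 1 (0° to 253.3°, dwell): s unchanged at 0.0000
θ = 273.9° falls in segment 2 (253.3° to 281.4°, cycloidal, h = 28): β = 273.9 − 253.3 = 20.6°, B = 28.1°; Δs = 28·(0.7331 − sin(2π·0.7331)/(2π)) = 24.9579; s = 0.0000 + 24.9579 = 24.9579
velocity in seg [253.3°–281.4°] (cycloidal), θ in radians: β = 20.6° = 0.3595 rad, B = 28.1° = 0.4904 rad; ds/dθ = (h/B)(1 − cos(2πβ/B)) = (28/0.4904)(1 − cos(2π·0.7331)) = 63.144239 mm/rad

s = 24.9579, ds/dθ = 63.1442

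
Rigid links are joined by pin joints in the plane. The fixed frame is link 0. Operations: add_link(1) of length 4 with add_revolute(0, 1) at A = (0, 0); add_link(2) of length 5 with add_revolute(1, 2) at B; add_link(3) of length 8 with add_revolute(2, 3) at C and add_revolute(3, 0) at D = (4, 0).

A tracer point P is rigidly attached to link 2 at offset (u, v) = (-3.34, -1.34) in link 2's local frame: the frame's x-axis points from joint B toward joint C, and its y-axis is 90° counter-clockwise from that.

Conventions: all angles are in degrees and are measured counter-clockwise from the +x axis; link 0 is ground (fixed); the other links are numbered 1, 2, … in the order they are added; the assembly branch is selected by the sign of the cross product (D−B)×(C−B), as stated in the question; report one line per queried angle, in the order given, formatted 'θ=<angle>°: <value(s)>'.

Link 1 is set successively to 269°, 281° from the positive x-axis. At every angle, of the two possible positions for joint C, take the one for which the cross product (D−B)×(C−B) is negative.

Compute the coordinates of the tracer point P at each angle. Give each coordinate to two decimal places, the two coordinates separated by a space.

A=(0,0), D=(4.00,0)
θ=269°: B = A + 4.00·(cos269°, sin269°) = (-0.0698, -3.9994)
θ=269°: |BD| = 5.7060
θ=269°: circle(B,5.00) ∩ circle(D,8.00): a=-0.5645, h=4.9680
θ=269°:   candidates: C₊=(-3.9545,-0.8516) cross=28.348; C₋=(3.0097,-7.9385) cross=-28.348
θ=269°:   branch - wants cross < 0 → take C=(3.0097,-7.9385) (cross=-28.348)
θ=269°: ex = (C−B)/|BC| = (0.6159,-0.7878); ey = (0.7878,0.6159)
θ=269°: P = B + -3.34·ex + -1.34·ey = (-3.1826,-2.1934)
θ=281°: B = A + 4.00·(cos281°, sin281°) = (0.7632, -3.9265)
θ=281°: |BD| = 5.0886
θ=281°: circle(B,5.00) ∩ circle(D,8.00): a=-1.2878, h=4.8313
θ=281°:   candidates: C₊=(-3.7838,-1.8471) cross=24.585; C₋=(3.6721,-7.9933) cross=-24.585
θ=281°:   branch - wants cross < 0 → take C=(3.6721,-7.9933) (cross=-24.585)
θ=281°: ex = (C−B)/|BC| = (0.5818,-0.8134); ey = (0.8134,0.5818)
θ=281°: P = B + -3.34·ex + -1.34·ey = (-2.2698,-1.9895)

θ=269°: -3.18 -2.19
θ=281°: -2.27 -1.99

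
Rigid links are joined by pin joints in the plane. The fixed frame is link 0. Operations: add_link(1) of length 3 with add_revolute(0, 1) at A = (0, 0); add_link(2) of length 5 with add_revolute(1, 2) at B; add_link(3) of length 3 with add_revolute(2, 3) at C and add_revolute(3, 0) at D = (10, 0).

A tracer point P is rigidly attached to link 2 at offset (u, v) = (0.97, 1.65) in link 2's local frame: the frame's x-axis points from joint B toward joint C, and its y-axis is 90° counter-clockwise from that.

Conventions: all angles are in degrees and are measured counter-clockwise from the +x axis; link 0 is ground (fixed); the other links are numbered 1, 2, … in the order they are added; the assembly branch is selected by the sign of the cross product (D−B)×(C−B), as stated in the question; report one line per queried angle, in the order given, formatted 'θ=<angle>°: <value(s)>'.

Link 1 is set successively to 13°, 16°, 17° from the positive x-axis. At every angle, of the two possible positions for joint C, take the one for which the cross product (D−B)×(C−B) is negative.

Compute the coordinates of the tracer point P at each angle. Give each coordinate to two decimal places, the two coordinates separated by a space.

A=(0,0), D=(10.00,0)
θ=13°: B = A + 3.00·(cos13°, sin13°) = (2.9231, 0.6749)
θ=13°: |BD| = 7.1090
θ=13°: circle(B,5.00) ∩ circle(D,3.00): a=4.6798, h=1.7604
θ=13°:   candidates: C₊=(7.7489,1.9831) cross=12.515; C₋=(7.4147,-1.5219) cross=-12.515
θ=13°:   branch - wants cross < 0 → take C=(7.4147,-1.5219) (cross=-12.515)
θ=13°: ex = (C−B)/|BC| = (0.8983,-0.4394); ey = (0.4394,0.8983)
θ=13°: P = B + 0.97·ex + 1.65·ey = (4.5194,1.7309)
θ=16°: B = A + 3.00·(cos16°, sin16°) = (2.8838, 0.8269)
θ=16°: |BD| = 7.1641
θ=16°: circle(B,5.00) ∩ circle(D,3.00): a=4.6987, h=1.7094
θ=16°:   candidates: C₊=(7.7484,1.9825) cross=12.246; C₋=(7.3538,-1.4134) cross=-12.246
θ=16°:   branch - wants cross < 0 → take C=(7.3538,-1.4134) (cross=-12.246)
θ=16°: ex = (C−B)/|BC| = (0.8940,-0.4481); ey = (0.4481,0.8940)
θ=16°: P = B + 0.97·ex + 1.65·ey = (4.4903,1.8674)
θ=17°: B = A + 3.00·(cos17°, sin17°) = (2.8689, 0.8771)
θ=17°: |BD| = 7.1848
θ=17°: circle(B,5.00) ∩ circle(D,3.00): a=4.7059, h=1.6896
θ=17°:   candidates: C₊=(7.7459,1.9796) cross=12.140; C₋=(7.3333,-1.3743) cross=-12.140
θ=17°:   branch - wants cross < 0 → take C=(7.3333,-1.3743) (cross=-12.140)
θ=17°: ex = (C−B)/|BC| = (0.8929,-0.4503); ey = (0.4503,0.8929)
θ=17°: P = B + 0.97·ex + 1.65·ey = (4.4780,1.9136)

θ=13°: 4.52 1.73
θ=16°: 4.49 1.87
θ=17°: 4.48 1.91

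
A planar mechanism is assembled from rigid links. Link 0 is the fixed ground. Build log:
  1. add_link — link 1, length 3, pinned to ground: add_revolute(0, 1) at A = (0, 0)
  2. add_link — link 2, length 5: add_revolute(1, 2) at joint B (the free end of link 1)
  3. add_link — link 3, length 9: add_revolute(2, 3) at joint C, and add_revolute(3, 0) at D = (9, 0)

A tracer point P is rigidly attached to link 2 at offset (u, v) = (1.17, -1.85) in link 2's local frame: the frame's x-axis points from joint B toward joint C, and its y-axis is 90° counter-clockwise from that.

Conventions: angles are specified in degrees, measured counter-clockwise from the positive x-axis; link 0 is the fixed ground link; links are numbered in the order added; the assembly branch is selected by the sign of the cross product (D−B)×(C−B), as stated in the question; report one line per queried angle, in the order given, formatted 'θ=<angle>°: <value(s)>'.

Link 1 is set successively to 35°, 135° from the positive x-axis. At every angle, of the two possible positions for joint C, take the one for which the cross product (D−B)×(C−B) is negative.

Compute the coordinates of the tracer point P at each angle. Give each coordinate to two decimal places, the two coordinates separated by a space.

A=(0,0), D=(9.00,0)
θ=35°: B = A + 3.00·(cos35°, sin35°) = (2.4575, 1.7207)
θ=35°: |BD| = 6.7650
θ=35°: circle(B,5.00) ∩ circle(D,9.00): a=-0.7564, h=4.9425
θ=35°:   candidates: C₊=(2.9831,6.6930) cross=33.436; C₋=(0.4688,-2.8668) cross=-33.436
θ=35°:   branch - wants cross < 0 → take C=(0.4688,-2.8668) (cross=-33.436)
θ=35°: ex = (C−B)/|BC| = (-0.3977,-0.9175); ey = (0.9175,-0.3977)
θ=35°: P = B + 1.17·ex + -1.85·ey = (0.2947,1.3831)
θ=135°: B = A + 3.00·(cos135°, sin135°) = (-2.1213, 2.1213)
θ=135°: |BD| = 11.3218
θ=135°: circle(B,5.00) ∩ circle(D,9.00): a=3.1878, h=3.8520
θ=135°:   candidates: C₊=(1.7318,5.3078) cross=43.612; C₋=(0.2883,-2.2597) cross=-43.612
θ=135°:   branch - wants cross < 0 → take C=(0.2883,-2.2597) (cross=-43.612)
θ=135°: ex = (C−B)/|BC| = (0.4819,-0.8762); ey = (0.8762,0.4819)
θ=135°: P = B + 1.17·ex + -1.85·ey = (-3.1785,0.2046)

θ=35°: 0.29 1.38
θ=135°: -3.18 0.20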